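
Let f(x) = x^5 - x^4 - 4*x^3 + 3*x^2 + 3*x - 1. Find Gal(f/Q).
C_5, the cyclic group of order 5

The polynomial f is an irreducible quintic over Q, so G = Gal(f/Q) is a transitive subgroup of S_5: one of C_5 (5T1, order 5), D_5 (5T2, order 10), F_20 (5T3, order 20), A_5 (5T4, order 60) or S_5 (5T5, order 120). The discriminant of f is 14641 = 121^2, a perfect square, so G is contained in A_5. The transitive groups of degree 5 contained in A_5 are: C_5 (5T1, order 5), D_5 (5T2, order 10), A_5 (5T4, order 60). By Dedekind's theorem, for a prime p not dividing disc(f) the degrees of the irreducible factors of f mod p form the cycle type of an element of G. Factoring f modulo the 14 such primes p <= 47 (skipping 11, which divides the discriminant), each new pattern first appears at: mod 2: f = (x^5 + x^4 + x^2 + x + 1), pattern 5; mod 23: f = (x + 4)(x + 6)(x + 10)(x + 11)(x + 14), pattern 1+1+1+1+1. No other pattern occurs in this range, so the set of observed cycle types is {5, 1+1+1+1+1}. The candidates containing elements of all these cycle types are C_5 (5T1) of order 5, D_5 (5T2) of order 10, A_5 (5T4) of order 60; the others are excluded. The observed types are precisely the cycle types that occur in C_5 (5T1). Each of the other remaining candidates has further cycle types, and by the Chebotarev density theorem the matching factorization patterns would occur for a proportion of primes equal to their share of the group: D_5 (5T2) additionally contains elements of type 2+2+1 (5 of its 10 elements, about 50% of primes); A_5 (5T4) additionally contains elements of type 3+1+1, 2+2+1 (35 of its 60 elements, about 58% of primes). None of the 14 primes tested shows any such pattern (for each of these groups the chance of that is below 10^-4), which rules them out. Hence G = C_5 (5T1), of order 5.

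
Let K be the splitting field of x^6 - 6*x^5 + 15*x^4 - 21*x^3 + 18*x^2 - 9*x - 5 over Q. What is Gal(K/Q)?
S_3 x S_3, the direct product S_3 x S_3 in its degree-6 action

The polynomial f is an irreducible sextic over Q, so G = Gal(f/Q) is one of the 16 transitive subgroups 6T1, ..., 6T16 of S_6. The discriminant of f is 871199469, which is not a perfect square, so G is not contained in A_6. The transitive groups of degree 6 not contained in A_6 are: C_6 (6T1, order 6), S_3 (6T2, order 6), D_6 (6T3, order 12), C_3 x S_3 (6T5, order 18), A_4 x C_2 (6T6, order 24), S_4 (6T8, order 24), S_3 x S_3 (6T9, order 36), S_4 x C_2 (6T11, order 48), (S_3 x S_3) : C_2 (6T13, order 72), PGL(2,5) (6T14, order 120), S_6 (6T16, order 720). By Dedekind's theorem, for a prime p not dividing disc(f) the degrees of the irreducible factors of f mod p form the cycle type of an element of G. Factoring f modulo the 16 such primes p <= 67 (skipping 3, 7, 29, which divide the discriminant), each new pattern first appears at: mod 2: f = (x^6 + x^4 + x^3 + x + 1), pattern 6; mod 5: f = (x)(x + 1)(x^2 + x + 2)(x^2 + 2x + 3), pattern 2+2+1+1; mod 13: f = (x + 1)(x + 4)(x + 5)(x^3 + 10x^2 + 3x + 3), pattern 3+1+1+1; mod 19: f = (x^2 + 8x + 6)(x^2 + 11x + 1)(x^2 + 13x + 15), pattern 2+2+2; mod 67: f = (x^3 + 64x^2 + 3x + 17)(x^3 + 64x^2 + 3x + 47), pattern 3+3. No other pattern occurs in this range, so the set of observed cycle types is {6, 2+2+1+1, 3+1+1+1, 2+2+2, 3+3}. The candidates containing elements of all these cycle types are S_3 x S_3 (6T9) of order 36, (S_3 x S_3) : C_2 (6T13) of order 72, S_6 (6T16) of order 720; the others are excluded. The observed types are precisely the cycle types that occur in S_3 x S_3 (6T9) (apart from the identity). Each of the other remaining candidates has further cycle types, and by the Chebotarev density theorem the matching factorization patterns would occur for a proportion of primes equal to their share of the group: (S_3 x S_3) : C_2 (6T13) additionally contains elements of type 4+2, 3+2+1, 2+1+1+1+1 (36 of its 72 elements, about 50% of primes); S_6 (6T16) additionally contains elements of type 5+1, 4+2, 4+1+1, 3+2+1, 2+1+1+1+1 (459 of its 720 elements, about 64% of primes). None of the 16 primes tested shows any such pattern (for each of these groups the chance of that is below 10^-4), which rules them out. Hence G = S_3 x S_3 (6T9), of order 36.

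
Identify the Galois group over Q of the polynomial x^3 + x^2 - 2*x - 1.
The polynomial is an irreducible cubic over Q and its discriminant is 49 = 7^2, a perfect square. For an irreducible cubic, a square discriminant forces the Galois group to be A_3, the cyclic group of order 3.

C_3 (order 3)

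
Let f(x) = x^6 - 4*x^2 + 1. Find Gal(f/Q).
S_4 x C_2

The polynomial f is an irreducible sextic over Q, so G = Gal(f/Q) is one of the 16 transitive subgroups 6T1, ..., 6T16 of S_6. The discriminant of f is -3356224, which is not a perfect square, so G is not contained in A_6. The transitive groups of degree 6 not contained in A_6 are: C_6 (6T1, order 6), S_3 (6T2, order 6), D_6 (6T3, order 12), C_3 x S_3 (6T5, order 18), A_4 x C_2 (6T6, order 24), S_4 (6T8, order 24), S_3 x S_3 (6T9, order 36), S_4 x C_2 (6T11, order 48), (S_3 x S_3) : C_2 (6T13, order 72), PGL(2,5) (6T14, order 120), S_6 (6T16, order 720). By Dedekind's theorem, for a prime p not dividing disc(f) the degrees of the irreducible factors of f mod p form the cycle type of an element of G. Factoring f modulo the 67 such primes p <= 347 (skipping 2, 229, which divide the discriminant), each new pattern first appears at: mod 3: f = (x^6 + 2x^2 + 1), pattern 6; mod 5: f = (x^3 + 2x^2 + 2x + 2)(x^3 + 3x^2 + 2x + 3), pattern 3+3; mod 7: f = (x + 2)(x + 5)(x^4 + 4x^2 + 5), pattern 4+1+1; mod 13: f = (x^2 + 5)(x^4 + 8x^2 + 8), pattern 4+2; mod 23: f = (x^2 + 12)(x^2 + 5x + 18)(x^2 + 18x + 18), pattern 2+2+2; mod 29: f = (x + 10)(x + 19)(x^2 + x + 7)(x^2 + 28x + 7), pattern 2+2+1+1; mod 193: f = (x + 6)(x + 44)(x + 94)(x + 99)(x + 149)(x + 187), pattern 1+1+1+1+1+1; mod 347: f = (x + 3)(x + 151)(x + 196)(x + 344)(x^2 + 255), pattern 2+1+1+1+1. No other pattern occurs in this range, so the set of observed cycle types is {6, 3+3, 4+1+1, 4+2, 2+2+2, 2+2+1+1, 1+1+1+1+1+1, 2+1+1+1+1}. The candidates containing elements of all these cycle types are S_4 x C_2 (6T11) of order 48, S_6 (6T16) of order 720; the others are excluded. The observed types are precisely the cycle types that occur in S_4 x C_2 (6T11). Each of the other remaining candidates has further cycle types, and by the Chebotarev density theorem the matching factorization patterns would occur for a proportion of primes equal to their share of the group: S_6 (6T16) additionally contains elements of type 5+1, 3+2+1, 3+1+1+1 (304 of its 720 elements, about 42% of primes). None of the 67 primes tested shows any such pattern (for each of these groups the chance of that is below 10^-4), which rules them out. Hence G = S_4 x C_2 (6T11), of order 48.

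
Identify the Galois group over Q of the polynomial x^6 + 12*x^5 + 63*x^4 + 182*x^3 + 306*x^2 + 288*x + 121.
PGL(2,5) (also written S5(6))

The polynomial f is an irreducible sextic over Q, so G = Gal(f/Q) is one of the 16 transitive subgroups 6T1, ..., 6T16 of S_6. The discriminant of f is -16003008, which is not a perfect square, so G is not contained in A_6. The transitive groups of degree 6 not contained in A_6 are: C_6 (6T1, order 6), S_3 (6T2, order 6), D_6 (6T3, order 12), C_3 x S_3 (6T5, order 18), A_4 x C_2 (6T6, order 24), S_4 (6T8, order 24), S_3 x S_3 (6T9, order 36), S_4 x C_2 (6T11, order 48), (S_3 x S_3) : C_2 (6T13, order 72), PGL(2,5) (6T14, order 120), S_6 (6T16, order 720). By Dedekind's theorem, for a prime p not dividing disc(f) the degrees of the irreducible factors of f mod p form the cycle type of an element of G. Factoring f modulo the 21 such primes p <= 89 (skipping 2, 3, 7, which divide the discriminant), each new pattern first appears at: mod 5: f = (x^6 + 2x^5 + 3x^4 + 2x^3 + x^2 + 3x + 1), pattern 6; mod 11: f = (x)(x^5 + x^4 + 8x^3 + 6x^2 + 9x + 2), pattern 5+1; mod 13: f = (x + 3)(x + 7)(x^4 + 2x^3 + 9x^2 + 11x + 7), pattern 4+1+1; mod 23: f = (x + 5)(x + 9)(x^2 + 9x + 16)(x^2 + 12x + 14), pattern 2+2+1+1; mod 43: f = (x^3 + 25x^2 + 24x + 21)(x^3 + 30x^2 + 20x + 16), pattern 3+3; mod 61: f = (x^2 + 36x + 40)(x^2 + 47x + 41)(x^2 + 51x + 35), pattern 2+2+2. No other pattern occurs in this range, so the set of observed cycle types is {6, 5+1, 4+1+1, 2+2+1+1, 3+3, 2+2+2}. The candidates containing elements of all these cycle types are PGL(2,5) (6T14) of order 120, S_6 (6T16) of order 720; the others are excluded. The observed types are precisely the cycle types that occur in PGL(2,5) (6T14) (apart from the identity). Each of the other remaining candidates has further cycle types, and by the Chebotarev density theorem the matching factorization patterns would occur for a proportion of primes equal to their share of the group: S_6 (6T16) additionally contains elements of type 4+2, 3+2+1, 3+1+1+1, 2+1+1+1+1 (265 of its 720 elements, about 37% of primes). None of the 21 primes tested shows any such pattern (for each of these groups the chance of that is below 10^-4), which rules them out. Hence G = PGL(2,5) (6T14), of order 120.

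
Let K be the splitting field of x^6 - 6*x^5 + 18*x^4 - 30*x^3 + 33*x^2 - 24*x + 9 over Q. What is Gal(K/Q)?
The polynomial f is an irreducible sextic over Q, so G = Gal(f/Q) is one of the 16 transitive subgroups 6T1, ..., 6T16 of S_6. The discriminant of f is -16003008, which is not a perfect square, so G is not contained in A_6. The transitive groups of degree 6 not contained in A_6 are: C_6 (6T1, order 6), S_3 (6T2, order 6), D_6 (6T3, order 12), C_3 x S_3 (6T5, order 18), A_4 x C_2 (6T6, order 24), S_4 (6T8, order 24), S_3 x S_3 (6T9, order 36), S_4 x C_2 (6T11, order 48), (S_3 x S_3) : C_2 (6T13, order 72), PGL(2,5) (6T14, order 120), S_6 (6T16, order 720). By Dedekind's theorem, for a prime p not dividing disc(f) the degrees of the irreducible factors of f mod p form the cycle type of an element of G. Factoring f modulo the 21 such primes p <= 89 (skipping 2, 3, 7, which divide the discriminant), each new pattern first appears at: mod 5: f = (x^6 + 4x^5 + 3x^4 + 3x^2 + x + 4), pattern 6; mod 11: f = (x + 1)(x^5 + 4x^4 + 3x^3 + 9), pattern 5+1; mod 13: f = (x + 7)(x + 11)(x^4 + 2x^3 + 9x^2 + 5x + 4), pattern 4+1+1; mod 23: f = (x + 15)(x + 19)(x^2 + 13x + 3)(x^2 + 16x + 8), pattern 2+2+1+1; mod 43: f = (x^3 + 16x^2 + 6x + 18)(x^3 + 21x^2 + 20x + 22), pattern 3+3; mod 61: f = (x^2 + 12x + 46)(x^2 + 16x + 56)(x^2 + 27x + 5), pattern 2+2+2. No other pattern occurs in this range, so the set of observed cycle types is {6, 5+1, 4+1+1, 2+2+1+1, 3+3, 2+2+2}. The candidates containing elements of all these cycle types are PGL(2,5) (6T14) of order 120, S_6 (6T16) of order 720; the others are excluded. The observed types are precisely the cycle types that occur in PGL(2,5) (6T14) (apart from the identity). Each of the other remaining candidates has further cycle types, and by the Chebotarev density theorem the matching factorization patterns would occur for a proportion of primes equal to their share of the group: S_6 (6T16) additionally contains elements of type 4+2, 3+2+1, 3+1+1+1, 2+1+1+1+1 (265 of its 720 elements, about 37% of primes). None of the 21 primes tested shows any such pattern (for each of these groups the chance of that is below 10^-4), which rules them out. Hence G = PGL(2,5) (6T14), of order 120.

PGL(2,5), S_5 acting on 6 points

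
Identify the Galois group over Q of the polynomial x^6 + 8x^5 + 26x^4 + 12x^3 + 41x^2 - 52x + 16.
S_4 (order 24)

The polynomial f is an irreducible sextic over Q, so G = Gal(f/Q) is one of the 16 transitive subgroups 6T1, ..., 6T16 of S_6. The discriminant of f is -1080641454080000, which is not a perfect square, so G is not contained in A_6. The transitive groups of degree 6 not contained in A_6 are: C_6 (6T1, order 6), S_3 (6T2, order 6), D_6 (6T3, order 12), C_3 x S_3 (6T5, order 18), A_4 x C_2 (6T6, order 24), S_4 (6T8, order 24), S_3 x S_3 (6T9, order 36), S_4 x C_2 (6T11, order 48), (S_3 x S_3) : C_2 (6T13, order 72), PGL(2,5) (6T14, order 120), S_6 (6T16, order 720). By Dedekind's theorem, for a prime p not dividing disc(f) the degrees of the irreducible factors of f mod p form the cycle type of an element of G. Factoring f modulo the 22 such primes p <= 89 (skipping 2, 5, which divide the discriminant), each new pattern first appears at: mod 3: f = (x^3 + 2x + 1)(x^3 + 2x^2 + 1), pattern 3+3; mod 7: f = (x^2 + 1)(x^2 + 3x + 1)(x^2 + 5x + 2), pattern 2+2+2; mod 13: f = (x + 9)(x + 12)(x^4 + 9x^2 + 5x + 4), pattern 4+1+1; mod 43: f = (x + 35)(x + 40)(x^2 + 25x + 35)(x^2 + 37x + 25), pattern 2+2+1+1. No other pattern occurs in this range, so the set of observed cycle types is {3+3, 2+2+2, 4+1+1, 2+2+1+1}. The candidates containing elements of all these cycle types are S_4 (6T8) of order 24, S_4 x C_2 (6T11) of order 48, PGL(2,5) (6T14) of order 120, S_6 (6T16) of order 720; the others are excluded. The observed types are precisely the cycle types that occur in S_4 (6T8) (apart from the identity). Each of the other remaining candidates has further cycle types, and by the Chebotarev density theorem the matching factorization patterns would occur for a proportion of primes equal to their share of the group: S_4 x C_2 (6T11) additionally contains elements of type 6, 4+2, 2+1+1+1+1 (17 of its 48 elements, about 35% of primes); PGL(2,5) (6T14) additionally contains elements of type 6, 5+1 (44 of its 120 elements, about 37% of primes); S_6 (6T16) additionally contains elements of type 6, 5+1, 4+2, 3+2+1, 3+1+1+1, 2+1+1+1+1 (529 of its 720 elements, about 73% of primes). None of the 22 primes tested shows any such pattern (for each of these groups the chance of that is below 10^-4), which rules them out. Hence G = S_4 (6T8), of order 24.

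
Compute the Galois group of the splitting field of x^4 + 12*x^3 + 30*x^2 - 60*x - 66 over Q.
The polynomial is an irreducible quartic over Q and its discriminant is -257465088, which is not a perfect square, so the Galois group is not contained in A_4. The resolvent cubic y^3 - 30*y^2 - 456*y - 2016 has exactly one rational root, so the Galois group is C_4 or D_4. The quartic remains irreducible over Q(sqrt(disc)), so the group is D_4.

D_4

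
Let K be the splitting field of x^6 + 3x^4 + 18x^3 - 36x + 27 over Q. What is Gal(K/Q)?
6T14: PGL(2,5)

The polynomial f is an irreducible sextic over Q, so G = Gal(f/Q) is one of the 16 transitive subgroups 6T1, ..., 6T16 of S_6. The discriminant of f is -28010528989632, which is not a perfect square, so G is not contained in A_6. The transitive groups of degree 6 not contained in A_6 are: C_6 (6T1, order 6), S_3 (6T2, order 6), D_6 (6T3, order 12), C_3 x S_3 (6T5, order 18), A_4 x C_2 (6T6, order 24), S_4 (6T8, order 24), S_3 x S_3 (6T9, order 36), S_4 x C_2 (6T11, order 48), (S_3 x S_3) : C_2 (6T13, order 72), PGL(2,5) (6T14, order 120), S_6 (6T16, order 720). By Dedekind's theorem, for a prime p not dividing disc(f) the degrees of the irreducible factors of f mod p form the cycle type of an element of G. Factoring f modulo the 21 such primes p <= 89 (skipping 2, 3, 7, which divide the discriminant), each new pattern first appears at: mod 5: f = (x^6 + 3x^4 + 3x^3 + 4x + 2), pattern 6; mod 11: f = (x + 4)(x^5 + 7x^4 + 8x^3 + 8x^2 + x + 4), pattern 5+1; mod 13: f = (x + 5)(x + 12)(x^4 + 9x^3 + 11x^2 + 6x + 5), pattern 4+1+1; mod 23: f = (x + 3)(x + 16)(x^2 + 5x + 13)(x^2 + 22x + 9), pattern 2+2+1+1; mod 43: f = (x^3 + 31)(x^3 + 3x + 30), pattern 3+3; mod 61: f = (x^2 + 28x + 6)(x^2 + 46x + 20)(x^2 + 48x + 17), pattern 2+2+2. No other pattern occurs in this range, so the set of observed cycle types is {6, 5+1, 4+1+1, 2+2+1+1, 3+3, 2+2+2}. The candidates containing elements of all these cycle types are PGL(2,5) (6T14) of order 120, S_6 (6T16) of order 720; the others are excluded. The observed types are precisely the cycle types that occur in PGL(2,5) (6T14) (apart from the identity). Each of the other remaining candidates has further cycle types, and by the Chebotarev density theorem the matching factorization patterns would occur for a proportion of primes equal to their share of the group: S_6 (6T16) additionally contains elements of type 4+2, 3+2+1, 3+1+1+1, 2+1+1+1+1 (265 of its 720 elements, about 37% of primes). None of the 21 primes tested shows any such pattern (for each of these groups the chance of that is below 10^-4), which rules them out. Hence G = PGL(2,5) (6T14), of order 120.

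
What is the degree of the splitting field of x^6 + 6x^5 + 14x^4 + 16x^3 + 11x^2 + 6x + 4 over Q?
The degree of the splitting field over Q equals the order of the Galois group, so first determine the group. The polynomial f is an irreducible sextic over Q, so G = Gal(f/Q) is one of the 16 transitive subgroups 6T1, ..., 6T16 of S_6. The discriminant of f is -5120000, which is not a perfect square, so G is not contained in A_6. The transitive groups of degree 6 not contained in A_6 are: C_6 (6T1, order 6), S_3 (6T2, order 6), D_6 (6T3, order 12), C_3 x S_3 (6T5, order 18), A_4 x C_2 (6T6, order 24), S_4 (6T8, order 24), S_3 x S_3 (6T9, order 36), S_4 x C_2 (6T11, order 48), (S_3 x S_3) : C_2 (6T13, order 72), PGL(2,5) (6T14, order 120), S_6 (6T16, order 720). By Dedekind's theorem, for a prime p not dividing disc(f) the degrees of the irreducible factors of f mod p form the cycle type of an element of G. Factoring f modulo the 22 such primes p <= 89 (skipping 2, 5, which divide the discriminant), each new pattern first appears at: mod 3: f = (x^3 + x^2 + 2x + 1)(x^3 + 2x^2 + x + 1), pattern 3+3; mod 7: f = (x^2 + x + 6)(x^2 + 2x + 3)(x^2 + 3x + 1), pattern 2+2+2; mod 13: f = (x + 5)(x + 10)(x^4 + 4x^3 + 8x^2 + 8x + 11), pattern 4+1+1; mod 43: f = (x + 13)(x + 32)(x^2 + 2x + 5)(x^2 + 2x + 11), pattern 2+2+1+1. No other pattern occurs in this range, so the set of observed cycle types is {3+3, 2+2+2, 4+1+1, 2+2+1+1}. The candidates containing elements of all these cycle types are S_4 (6T8) of order 24, S_4 x C_2 (6T11) of order 48, PGL(2,5) (6T14) of order 120, S_6 (6T16) of order 720; the others are excluded. The observed types are precisely the cycle types that occur in S_4 (6T8) (apart from the identity). Each of the other remaining candidates has further cycle types, and by the Chebotarev density theorem the matching factorization patterns would occur for a proportion of primes equal to their share of the group: S_4 x C_2 (6T11) additionally contains elements of type 6, 4+2, 2+1+1+1+1 (17 of its 48 elements, about 35% of primes); PGL(2,5) (6T14) additionally contains elements of type 6, 5+1 (44 of its 120 elements, about 37% of primes); S_6 (6T16) additionally contains elements of type 6, 5+1, 4+2, 3+2+1, 3+1+1+1, 2+1+1+1+1 (529 of its 720 elements, about 73% of primes). None of the 22 primes tested shows any such pattern (for each of these groups the chance of that is below 10^-4), which rules them out. Hence G = S_4 (6T8), of order 24. The Galois group S_4 (6T8) has order 24, so the splitting field has degree 24 over Q.

24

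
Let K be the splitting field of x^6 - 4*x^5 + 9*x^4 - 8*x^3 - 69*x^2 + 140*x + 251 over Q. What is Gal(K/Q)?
The polynomial f is an irreducible sextic over Q, so G = Gal(f/Q) is one of the 16 transitive subgroups 6T1, ..., 6T16 of S_6. The discriminant of f is 564385546240000 = 23756800^2, a perfect square, so G is contained in A_6. The transitive groups of degree 6 contained in A_6 are: A_4 (6T4, order 12), S_4 (6T7, order 24), (C_3 x C_3) : C_4 (6T10, order 36), PSL(2,5) (6T12, order 60), A_6 (6T15, order 360). By Dedekind's theorem, for a prime p not dividing disc(f) the degrees of the irreducible factors of f mod p form the cycle type of an element of G. Factoring f modulo the 19 such primes p <= 79 (skipping 2, 5, 29, which divide the discriminant), each new pattern first appears at: mod 3: f = (x^2 + x + 2)(x^4 + x^3 + 2x + 1), pattern 4+2; mod 11: f = (x^3 + 2x^2 + 2x + 9)(x^3 + 5x^2 + 8x + 1), pattern 3+3; mod 19: f = (x + 2)(x + 4)(x^2 + 3x + 11)(x^2 + 6x + 13), pattern 2+2+1+1; mod 61: f = (x + 8)(x + 22)(x + 55)(x^3 + 33x^2 + 14x + 51), pattern 3+1+1+1. No other pattern occurs in this range, so the set of observed cycle types is {4+2, 3+3, 2+2+1+1, 3+1+1+1}. The candidates containing elements of all these cycle types are (C_3 x C_3) : C_4 (6T10) of order 36, A_6 (6T15) of order 360; the others are excluded. The observed types are precisely the cycle types that occur in (C_3 x C_3) : C_4 (6T10) (apart from the identity). Each of the other remaining candidates has further cycle types, and by the Chebotarev density theorem the matching factorization patterns would occur for a proportion of primes equal to their share of the group: A_6 (6T15) additionally contains elements of type 5+1 (144 of its 360 elements, about 40% of primes). None of the 19 primes tested shows any such pattern (for each of these groups the chance of that is below 10^-4), which rules them out. Hence G = (C_3 x C_3) : C_4 (6T10), of order 36.

6T10: (C_3 x C_3) : C_4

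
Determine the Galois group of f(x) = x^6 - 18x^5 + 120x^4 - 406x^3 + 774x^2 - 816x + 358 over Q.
6T9: S_3 x S_3

The polynomial f is an irreducible sextic over Q, so G = Gal(f/Q) is one of the 16 transitive subgroups 6T1, ..., 6T16 of S_6. The discriminant of f is 31770546340608, which is not a perfect square, so G is not contained in A_6. The transitive groups of degree 6 not contained in A_6 are: C_6 (6T1, order 6), S_3 (6T2, order 6), D_6 (6T3, order 12), C_3 x S_3 (6T5, order 18), A_4 x C_2 (6T6, order 24), S_4 (6T8, order 24), S_3 x S_3 (6T9, order 36), S_4 x C_2 (6T11, order 48), (S_3 x S_3) : C_2 (6T13, order 72), PGL(2,5) (6T14, order 120), S_6 (6T16, order 720). By Dedekind's theorem, for a prime p not dividing disc(f) the degrees of the irreducible factors of f mod p form the cycle type of an element of G. Factoring f modulo the 22 such primes p <= 97 (skipping 2, 3, 31, which divide the discriminant), each new pattern first appears at: mod 5: f = (x^6 + 2x^5 + 4x^3 + 4x^2 + 4x + 3), pattern 6; mod 11: f = (x + 4)(x + 8)(x^2 + x + 1)(x^2 + 2x + 5), pattern 2+2+1+1; mod 13: f = (x + 2)(x + 4)(x + 12)(x^3 + 3x^2 + 12x + 4), pattern 3+1+1+1; mod 41: f = (x^2 + 6x + 36)(x^2 + 20x + 3)(x^2 + 38x + 39), pattern 2+2+2; mod 97: f = (x^3 + 21x^2 + 77x + 72)(x^3 + 58x^2 + 86x + 40), pattern 3+3. No other pattern occurs in this range, so the set of observed cycle types is {6, 2+2+1+1, 3+1+1+1, 2+2+2, 3+3}. The candidates containing elements of all these cycle types are S_3 x S_3 (6T9) of order 36, (S_3 x S_3) : C_2 (6T13) of order 72, S_6 (6T16) of order 720; the others are excluded. The observed types are precisely the cycle types that occur in S_3 x S_3 (6T9) (apart from the identity). Each of the other remaining candidates has further cycle types, and by the Chebotarev density theorem the matching factorization patterns would occur for a proportion of primes equal to their share of the group: (S_3 x S_3) : C_2 (6T13) additionally contains elements of type 4+2, 3+2+1, 2+1+1+1+1 (36 of its 72 elements, about 50% of primes); S_6 (6T16) additionally contains elements of type 5+1, 4+2, 4+1+1, 3+2+1, 2+1+1+1+1 (459 of its 720 elements, about 64% of primes). None of the 22 primes tested shows any such pattern (for each of these groups the chance of that is below 10^-4), which rules them out. Hence G = S_3 x S_3 (6T9), of order 36.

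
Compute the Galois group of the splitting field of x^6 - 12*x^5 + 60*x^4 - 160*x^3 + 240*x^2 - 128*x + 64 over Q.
S_6

The polynomial f is an irreducible sextic over Q, so G = Gal(f/Q) is one of the 16 transitive subgroups 6T1, ..., 6T16 of S_6. The discriminant of f is -1388339588497408, which is not a perfect square, so G is not contained in A_6. The transitive groups of degree 6 not contained in A_6 are: C_6 (6T1, order 6), S_3 (6T2, order 6), D_6 (6T3, order 12), C_3 x S_3 (6T5, order 18), A_4 x C_2 (6T6, order 24), S_4 (6T8, order 24), S_3 x S_3 (6T9, order 36), S_4 x C_2 (6T11, order 48), (S_3 x S_3) : C_2 (6T13, order 72), PGL(2,5) (6T14, order 120), S_6 (6T16, order 720). By Dedekind's theorem, for a prime p not dividing disc(f) the degrees of the irreducible factors of f mod p form the cycle type of an element of G. Factoring f modulo the 3 such primes p <= 7 (skipping 2, which divides the discriminant), each new pattern first appears at: mod 3: f = (x^6 + 2x^3 + x + 1), pattern 6; mod 5: f = (x + 1)(x + 4)(x^4 + 3x^3 + x^2 + 3x + 1), pattern 4+1+1; mod 7: f = (x + 1)(x^2 + 4x + 1)(x^3 + 4x^2 + 1), pattern 3+2+1. No other pattern occurs in this range, so the set of observed cycle types is {6, 4+1+1, 3+2+1}. Among the candidates above, the only group containing elements of all these cycle types is S_6 (6T16); every other candidate lacks at least one of them. Hence G = S_6 (6T16), of order 720.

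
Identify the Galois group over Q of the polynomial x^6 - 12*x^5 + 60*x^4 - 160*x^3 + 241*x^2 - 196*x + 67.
The polynomial f is an irreducible sextic over Q, so G = Gal(f/Q) is one of the 16 transitive subgroups 6T1, ..., 6T16 of S_6. The discriminant of f is 61504 = 248^2, a perfect square, so G is contained in A_6. The transitive groups of degree 6 contained in A_6 are: A_4 (6T4, order 12), S_4 (6T7, order 24), (C_3 x C_3) : C_4 (6T10, order 36), PSL(2,5) (6T12, order 60), A_6 (6T15, order 360). By Dedekind's theorem, for a prime p not dividing disc(f) the degrees of the irreducible factors of f mod p form the cycle type of an element of G. Factoring f modulo the 79 such primes p <= 419 (skipping 2, 31, which divide the discriminant), each new pattern first appears at: mod 3: f = (x^2 + 2x + 2)(x^4 + x^3 + 2x^2 + 2x + 2), pattern 4+2; mod 5: f = (x^3 + x + 4)(x^3 + 3x^2 + 4x + 3), pattern 3+3; mod 11: f = (x + 1)(x + 6)(x^2 + 3)(x^2 + 3x + 8), pattern 2+2+1+1; mod 67: f = (x)(x + 1)(x + 9)(x + 54)(x + 62)(x + 63), pattern 1+1+1+1+1+1. No other pattern occurs in this range, so the set of observed cycle types is {4+2, 3+3, 2+2+1+1, 1+1+1+1+1+1}. The candidates containing elements of all these cycle types are S_4 (6T7) of order 24, (C_3 x C_3) : C_4 (6T10) of order 36, A_6 (6T15) of order 360; the others are excluded. The observed types are precisely the cycle types that occur in S_4 (6T7). Each of the other remaining candidates has further cycle types, and by the Chebotarev density theorem the matching factorization patterns would occur for a proportion of primes equal to their share of the group: (C_3 x C_3) : C_4 (6T10) additionally contains elements of type 3+1+1+1 (4 of its 36 elements, about 11% of primes); A_6 (6T15) additionally contains elements of type 5+1, 3+1+1+1 (184 of its 360 elements, about 51% of primes). None of the 79 primes tested shows any such pattern (for each of these groups the chance of that is below 10^-4), which rules them out. Hence G = S_4 (6T7), of order 24.

6T7: S_4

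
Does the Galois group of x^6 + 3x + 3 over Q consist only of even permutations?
No

The polynomial is irreducible of degree 6 over Q. Its discriminant is -9059283, which is not a perfect square. A Galois group lies in the alternating group exactly when the discriminant is a square in Q, so the Galois group ((S_3 x S_3) : C_2) is not contained in A_6.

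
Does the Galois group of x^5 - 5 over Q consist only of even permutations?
No

The polynomial is irreducible of degree 5 over Q. Its discriminant is 1953125, which is not a perfect square. A Galois group lies in the alternating group exactly when the discriminant is a square in Q, so the Galois group (F_20) is not contained in A_5.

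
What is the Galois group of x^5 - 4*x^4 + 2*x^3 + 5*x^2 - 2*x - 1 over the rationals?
The polynomial f is an irreducible quintic over Q, so G = Gal(f/Q) is a transitive subgroup of S_5: one of C_5 (5T1, order 5), D_5 (5T2, order 10), F_20 (5T3, order 20), A_5 (5T4, order 60) or S_5 (5T5, order 120). The discriminant of f is 14641 = 121^2, a perfect square, so G is contained in A_5. The transitive groups of degree 5 contained in A_5 are: C_5 (5T1, order 5), D_5 (5T2, order 10), A_5 (5T4, order 60). By Dedekind's theorem, for a prime p not dividing disc(f) the degrees of the irreducible factors of f mod p form the cycle type of an element of G. Factoring f modulo the 14 such primes p <= 47 (skipping 11, which divides the discriminant), each new pattern first appears at: mod 2: f = (x^5 + x^2 + 1), pattern 5; mod 23: f = (x + 8)(x + 11)(x + 12)(x + 16)(x + 18), pattern 1+1+1+1+1. No other pattern occurs in this range, so the set of observed cycle types is {5, 1+1+1+1+1}. The candidates containing elements of all these cycle types are C_5 (5T1) of order 5, D_5 (5T2) of order 10, A_5 (5T4) of order 60; the others are excluded. The observed types are precisely the cycle types that occur in C_5 (5T1). Each of the other remaining candidates has further cycle types, and by the Chebotarev density theorem the matching factorization patterns would occur for a proportion of primes equal to their share of the group: D_5 (5T2) additionally contains elements of type 2+2+1 (5 of its 10 elements, about 50% of primes); A_5 (5T4) additionally contains elements of type 3+1+1, 2+2+1 (35 of its 60 elements, about 58% of primes). None of the 14 primes tested shows any such pattern (for each of these groups the chance of that is below 10^-4), which rules them out. Hence G = C_5 (5T1), of order 5.

C_5 (also written C5)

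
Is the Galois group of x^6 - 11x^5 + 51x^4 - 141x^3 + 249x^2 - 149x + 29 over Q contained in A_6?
No

The polynomial is irreducible of degree 6 over Q. Its discriminant is -139824937678447, which is not a perfect square. A Galois group lies in the alternating group exactly when the discriminant is a square in Q, so the Galois group (C_6) is not contained in A_6.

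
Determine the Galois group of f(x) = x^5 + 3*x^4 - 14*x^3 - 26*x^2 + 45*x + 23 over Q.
The polynomial f is an irreducible quintic over Q, so G = Gal(f/Q) is a transitive subgroup of S_5: one of C_5 (5T1, order 5), D_5 (5T2, order 10), F_20 (5T3, order 20), A_5 (5T4, order 60) or S_5 (5T5, order 120). The discriminant of f is 15352201216 = 123904^2, a perfect square, so G is contained in A_5. The transitive groups of degree 5 contained in A_5 are: C_5 (5T1, order 5), D_5 (5T2, order 10), A_5 (5T4, order 60). By Dedekind's theorem, for a prime p not dividing disc(f) the degrees of the irreducible factors of f mod p form the cycle type of an element of G. Factoring f modulo the 14 such primes p <= 53 (skipping 2, 11, which divide the discriminant), each new pattern first appears at: mod 3: f = (x^5 + x^3 + x^2 + 2), pattern 5; mod 23: f = (x)(x + 6)(x + 9)(x + 13)(x + 21), pattern 1+1+1+1+1. No other pattern occurs in this range, so the set of observed cycle types is {5, 1+1+1+1+1}. The candidates containing elements of all these cycle types are C_5 (5T1) of order 5, D_5 (5T2) of order 10, A_5 (5T4) of order 60; the others are excluded. The observed types are precisely the cycle types that occur in C_5 (5T1). Each of the other remaining candidates has further cycle types, and by the Chebotarev density theorem the matching factorization patterns would occur for a proportion of primes equal to their share of the group: D_5 (5T2) additionally contains elements of type 2+2+1 (5 of its 10 elements, about 50% of primes); A_5 (5T4) additionally contains elements of type 3+1+1, 2+2+1 (35 of its 60 elements, about 58% of primes). None of the 14 primes tested shows any such pattern (for each of these groups the chance of that is below 10^-4), which rules them out. Hence G = C_5 (5T1), of order 5.

C_5 (also written C5)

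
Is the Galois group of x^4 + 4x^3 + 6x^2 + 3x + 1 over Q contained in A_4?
No

The polynomial is irreducible of degree 4 over Q. Its discriminant is 229, which is not a perfect square. A Galois group lies in the alternating group exactly when the discriminant is a square in Q, so the Galois group (S_4) is not contained in A_4.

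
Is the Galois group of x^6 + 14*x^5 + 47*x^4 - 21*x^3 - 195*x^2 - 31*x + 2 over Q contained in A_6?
Yes

The polynomial is irreducible of degree 6 over Q. Its discriminant is 8413926734596681 = 91727459^2, a perfect square. A Galois group lies in the alternating group exactly when the discriminant is a square in Q, so the Galois group (PSL(2,5)) is contained in A_6.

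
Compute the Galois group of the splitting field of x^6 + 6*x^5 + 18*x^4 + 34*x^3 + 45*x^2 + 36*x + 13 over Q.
The polynomial f is an irreducible sextic over Q, so G = Gal(f/Q) is one of the 16 transitive subgroups 6T1, ..., 6T16 of S_6. The discriminant of f is -16003008, which is not a perfect square, so G is not contained in A_6. The transitive groups of degree 6 not contained in A_6 are: C_6 (6T1, order 6), S_3 (6T2, order 6), D_6 (6T3, order 12), C_3 x S_3 (6T5, order 18), A_4 x C_2 (6T6, order 24), S_4 (6T8, order 24), S_3 x S_3 (6T9, order 36), S_4 x C_2 (6T11, order 48), (S_3 x S_3) : C_2 (6T13, order 72), PGL(2,5) (6T14, order 120), S_6 (6T16, order 720). By Dedekind's theorem, for a prime p not dividing disc(f) the degrees of the irreducible factors of f mod p form the cycle type of an element of G. Factoring f modulo the 21 such primes p <= 89 (skipping 2, 3, 7, which divide the discriminant), each new pattern first appears at: mod 5: f = (x^6 + x^5 + 3x^4 + 4x^3 + x + 3), pattern 6; mod 11: f = (x + 3)(x^5 + 3x^4 + 9x^3 + 7x^2 + 2x + 8), pattern 5+1; mod 13: f = (x)(x + 9)(x^4 + 10x^3 + 6x^2 + 6x + 4), pattern 4+1+1; mod 23: f = (x + 17)(x + 21)(x^2 + 17x + 10)(x^2 + 20x + 21), pattern 2+2+1+1; mod 43: f = (x^3 + 22x^2 + 39x + 16)(x^3 + 27x^2 + 30x + 25), pattern 3+3; mod 61: f = (x^2 + 16x + 13)(x^2 + 20x + 31)(x^2 + 31x + 2), pattern 2+2+2. No other pattern occurs in this range, so the set of observed cycle types is {6, 5+1, 4+1+1, 2+2+1+1, 3+3, 2+2+2}. The candidates containing elements of all these cycle types are PGL(2,5) (6T14) of order 120, S_6 (6T16) of order 720; the others are excluded. The observed types are precisely the cycle types that occur in PGL(2,5) (6T14) (apart from the identity). Each of the other remaining candidates has further cycle types, and by the Chebotarev density theorem the matching factorization patterns would occur for a proportion of primes equal to their share of the group: S_6 (6T16) additionally contains elements of type 4+2, 3+2+1, 3+1+1+1, 2+1+1+1+1 (265 of its 720 elements, about 37% of primes). None of the 21 primes tested shows any such pattern (for each of these groups the chance of that is below 10^-4), which rules them out. Hence G = PGL(2,5) (6T14), of order 120.

PGL(2,5), S_5 acting on 6 points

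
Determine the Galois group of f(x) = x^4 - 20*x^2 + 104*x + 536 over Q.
The polynomial is an irreducible quartic over Q and its discriminant is 6575263744 = 81088^2, a perfect square, so the Galois group is contained in A_4. The resolvent cubic y^3 + 20*y^2 - 2144*y - 53696 is irreducible over Q. An irreducible resolvent with square discriminant gives A_4.

A_4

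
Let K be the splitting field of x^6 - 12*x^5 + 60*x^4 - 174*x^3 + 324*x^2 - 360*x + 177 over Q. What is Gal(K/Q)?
D_6 (order 12)

The polynomial f is an irreducible sextic over Q, so G = Gal(f/Q) is one of the 16 transitive subgroups 6T1, ..., 6T16 of S_6. The discriminant of f is 5159780352, which is not a perfect square, so G is not contained in A_6. The transitive groups of degree 6 not contained in A_6 are: C_6 (6T1, order 6), S_3 (6T2, order 6), D_6 (6T3, order 12), C_3 x S_3 (6T5, order 18), A_4 x C_2 (6T6, order 24), S_4 (6T8, order 24), S_3 x S_3 (6T9, order 36), S_4 x C_2 (6T11, order 48), (S_3 x S_3) : C_2 (6T13, order 72), PGL(2,5) (6T14, order 120), S_6 (6T16, order 720). By Dedekind's theorem, for a prime p not dividing disc(f) the degrees of the irreducible factors of f mod p form the cycle type of an element of G. Factoring f modulo the 79 such primes p <= 419 (skipping 2, 3, which divide the discriminant), each new pattern first appears at: mod 5: f = (x^6 + 3x^5 + x^3 + 4x^2 + 2), pattern 6; mod 7: f = (x^2 + 3x + 1)(x^2 + 3x + 5)(x^2 + 3x + 6), pattern 2+2+2; mod 11: f = (x + 5)(x + 6)(x^2 + 1)(x^2 + 10x + 7), pattern 2+2+1+1; mod 13: f = (x^3 + 7x^2 + 12x + 1)(x^3 + 7x^2 + 12x + 8), pattern 3+3; mod 97: f = (x + 7)(x + 22)(x + 45)(x + 52)(x + 62)(x + 91), pattern 1+1+1+1+1+1. No other pattern occurs in this range, so the set of observed cycle types is {6, 2+2+2, 2+2+1+1, 3+3, 1+1+1+1+1+1}. The candidates containing elements of all these cycle types are D_6 (6T3) of order 12, A_4 x C_2 (6T6) of order 24, S_3 x S_3 (6T9) of order 36, S_4 x C_2 (6T11) of order 48, (S_3 x S_3) : C_2 (6T13) of order 72, PGL(2,5) (6T14) of order 120, S_6 (6T16) of order 720; the others are excluded. The observed types are precisely the cycle types that occur in D_6 (6T3). Each of the other remaining candidates has further cycle types, and by the Chebotarev density theorem the matching factorization patterns would occur for a proportion of primes equal to their share of the group: A_4 x C_2 (6T6) additionally contains elements of type 2+1+1+1+1 (3 of its 24 elements, about 12% of primes); S_3 x S_3 (6T9) additionally contains elements of type 3+1+1+1 (4 of its 36 elements, about 11% of primes); S_4 x C_2 (6T11) additionally contains elements of type 4+2, 4+1+1, 2+1+1+1+1 (15 of its 48 elements, about 31% of primes); (S_3 x S_3) : C_2 (6T13) additionally contains elements of type 4+2, 3+2+1, 3+1+1+1, 2+1+1+1+1 (40 of its 72 elements, about 56% of primes); PGL(2,5) (6T14) additionally contains elements of type 5+1, 4+1+1 (54 of its 120 elements, about 45% of primes); S_6 (6T16) additionally contains elements of type 5+1, 4+2, 4+1+1, 3+2+1, 3+1+1+1, 2+1+1+1+1 (499 of its 720 elements, about 69% of primes). None of the 79 primes tested shows any such pattern (for each of these groups the chance of that is below 10^-4), which rules them out. Hence G = D_6 (6T3), of order 12.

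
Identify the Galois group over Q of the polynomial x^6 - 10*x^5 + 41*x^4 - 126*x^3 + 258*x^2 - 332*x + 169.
6T4: A_4

The polynomial f is an irreducible sextic over Q, so G = Gal(f/Q) is one of the 16 transitive subgroups 6T1, ..., 6T16 of S_6. The discriminant of f is 1728393484898304 = 41573952^2, a perfect square, so G is contained in A_6. The transitive groups of degree 6 contained in A_6 are: A_4 (6T4, order 12), S_4 (6T7, order 24), (C_3 x C_3) : C_4 (6T10, order 36), PSL(2,5) (6T12, order 60), A_6 (6T15, order 360). By Dedekind's theorem, for a prime p not dividing disc(f) the degrees of the irreducible factors of f mod p form the cycle type of an element of G. Factoring f modulo the 33 such primes p <= 151 (skipping 2, 3, 7, which divide the discriminant), each new pattern first appears at: mod 5: f = (x^3 + 2x^2 + 4x + 4)(x^3 + 3x^2 + x + 1), pattern 3+3; mod 13: f = (x)(x + 2)(x^2 + 6x + 3)(x^2 + 8x + 1), pattern 2+2+1+1. No other pattern occurs in this range, so the set of observed cycle types is {3+3, 2+2+1+1}. The candidates containing elements of all these cycle types are A_4 (6T4) of order 12, S_4 (6T7) of order 24, (C_3 x C_3) : C_4 (6T10) of order 36, PSL(2,5) (6T12) of order 60, A_6 (6T15) of order 360; the others are excluded. The observed types are precisely the cycle types that occur in A_4 (6T4) (apart from the identity). Each of the other remaining candidates has further cycle types, and by the Chebotarev density theorem the matching factorization patterns would occur for a proportion of primes equal to their share of the group: S_4 (6T7) additionally contains elements of type 4+2 (6 of its 24 elements, about 25% of primes); (C_3 x C_3) : C_4 (6T10) additionally contains elements of type 4+2, 3+1+1+1 (22 of its 36 elements, about 61% of primes); PSL(2,5) (6T12) additionally contains elements of type 5+1 (24 of its 60 elements, about 40% of primes); A_6 (6T15) additionally contains elements of type 5+1, 4+2, 3+1+1+1 (274 of its 360 elements, about 76% of primes). None of the 33 primes tested shows any such pattern (for each of these groups the chance of that is below 10^-4), which rules them out. Hence G = A_4 (6T4), of order 12.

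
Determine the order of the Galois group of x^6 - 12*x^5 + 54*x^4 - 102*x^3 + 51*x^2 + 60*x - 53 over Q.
24

The degree of the splitting field over Q equals the order of the Galois group, so first determine the group. The polynomial f is an irreducible sextic over Q, so G = Gal(f/Q) is one of the 16 transitive subgroups 6T1, ..., 6T16 of S_6. The discriminant of f is -11156429376, which is not a perfect square, so G is not contained in A_6. The transitive groups of degree 6 not contained in A_6 are: C_6 (6T1, order 6), S_3 (6T2, order 6), D_6 (6T3, order 12), C_3 x S_3 (6T5, order 18), A_4 x C_2 (6T6, order 24), S_4 (6T8, order 24), S_3 x S_3 (6T9, order 36), S_4 x C_2 (6T11, order 48), (S_3 x S_3) : C_2 (6T13, order 72), PGL(2,5) (6T14, order 120), S_6 (6T16, order 720). By Dedekind's theorem, for a prime p not dividing disc(f) the degrees of the irreducible factors of f mod p form the cycle type of an element of G. Factoring f modulo the 33 such primes p <= 149 (skipping 2, 3, which divide the discriminant), each new pattern first appears at: mod 5: f = (x^3 + x^2 + 3x + 1)(x^3 + 2x^2 + 4x + 2), pattern 3+3; mod 7: f = (x^6 + 2x^5 + 5x^4 + 3x^3 + 2x^2 + 4x + 3), pattern 6; mod 17: f = (x + 2)(x + 3)(x^2 + 7x + 11)(x^2 + 10x + 1), pattern 2+2+1+1; mod 19: f = (x + 4)(x + 10)(x + 13)(x + 16)(x^2 + 2x + 17), pattern 2+1+1+1+1; mod 71: f = (x^2 + 7x + 60)(x^2 + 17x + 44)(x^2 + 35x + 56), pattern 2+2+2. No other pattern occurs in this range, so the set of observed cycle types is {3+3, 6, 2+2+1+1, 2+1+1+1+1, 2+2+2}. The candidates containing elements of all these cycle types are A_4 x C_2 (6T6) of order 24, S_4 x C_2 (6T11) of order 48, (S_3 x S_3) : C_2 (6T13) of order 72, S_6 (6T16) of order 720; the others are excluded. The observed types are precisely the cycle types that occur in A_4 x C_2 (6T6) (apart from the identity). Each of the other remaining candidates has further cycle types, and by the Chebotarev density theorem the matching factorization patterns would occur for a proportion of primes equal to their share of the group: S_4 x C_2 (6T11) additionally contains elements of type 4+2, 4+1+1 (12 of its 48 elements, about 25% of primes); (S_3 x S_3) : C_2 (6T13) additionally contains elements of type 4+2, 3+2+1, 3+1+1+1 (34 of its 72 elements, about 47% of primes); S_6 (6T16) additionally contains elements of type 5+1, 4+2, 4+1+1, 3+2+1, 3+1+1+1 (484 of its 720 elements, about 67% of primes). None of the 33 primes tested shows any such pattern (for each of these groups the chance of that is below 10^-4), which rules them out. Hence G = A_4 x C_2 (6T6), of order 24. The Galois group A_4 x C_2 (6T6) has order 24, so the splitting field has degree 24 over Q.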